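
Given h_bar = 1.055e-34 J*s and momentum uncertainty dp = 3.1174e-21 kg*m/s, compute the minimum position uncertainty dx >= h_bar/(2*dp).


dx = h_bar / (2 * dp)
= 1.055e-34 / (2 * 3.1174e-21)
= 1.055e-34 / 6.2348e-21
= 1.6921e-14 m

1.6921e-14


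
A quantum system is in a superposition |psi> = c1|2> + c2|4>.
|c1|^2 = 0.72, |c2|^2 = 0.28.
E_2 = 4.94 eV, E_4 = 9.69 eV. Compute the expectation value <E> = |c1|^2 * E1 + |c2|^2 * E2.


<E> = |c1|^2 * E1 + |c2|^2 * E2
= 0.72 * 4.94 + 0.28 * 9.69
= 3.5568 + 2.7132
= 6.27 eV

6.27


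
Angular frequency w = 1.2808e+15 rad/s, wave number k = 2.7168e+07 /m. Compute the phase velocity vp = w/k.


vp = w / k
= 1.2808e+15 / 2.7168e+07
= 4.7144e+07 m/s

4.7144e+07


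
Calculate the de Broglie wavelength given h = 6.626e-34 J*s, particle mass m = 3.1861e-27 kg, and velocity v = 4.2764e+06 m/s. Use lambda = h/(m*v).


lambda = h / (m * v)
= 6.626e-34 / (3.1861e-27 * 4.2764e+06)
= 6.626e-34 / 1.3625e-20
= 4.8631e-14 m

4.8631e-14


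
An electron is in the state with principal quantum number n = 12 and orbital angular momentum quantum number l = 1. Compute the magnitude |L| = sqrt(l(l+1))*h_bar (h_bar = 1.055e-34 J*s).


L = sqrt(l*(l+1)) * h_bar
= sqrt(1 * 2) * 1.055e-34
= sqrt(2) * 1.055e-34
= 1.4142 * 1.055e-34
= 1.4920e-34 J*s

1.4920e-34


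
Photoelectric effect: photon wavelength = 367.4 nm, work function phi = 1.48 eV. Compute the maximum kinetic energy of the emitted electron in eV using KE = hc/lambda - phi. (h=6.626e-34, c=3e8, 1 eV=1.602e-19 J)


E_photon = hc / lambda
= (6.626e-34)(3e8) / (367.4e-9)
= 5.4105e-19 J
= 3.3773 eV
KE = E_photon - phi
= 3.3773 - 1.48
= 1.8973 eV

1.8973


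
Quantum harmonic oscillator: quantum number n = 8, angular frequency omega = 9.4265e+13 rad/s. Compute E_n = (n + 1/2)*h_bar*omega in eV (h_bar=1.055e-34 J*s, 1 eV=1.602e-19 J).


E = (n + 1/2) * h_bar * omega
= (8 + 0.5) * 1.055e-34 * 9.4265e+13
= 8.5 * 9.9450e-21
= 8.4532e-20 J
= 0.5277 eV

0.5277


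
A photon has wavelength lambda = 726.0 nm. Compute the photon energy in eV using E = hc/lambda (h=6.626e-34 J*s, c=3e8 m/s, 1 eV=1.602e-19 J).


E = hc / lambda
= (6.626e-34)(3e8) / (726.0e-9)
= 1.9878e-25 / 7.2600e-07
= 2.7380e-19 J
Converting to eV: 2.7380e-19 / 1.602e-19
= 1.7091 eV

1.7091


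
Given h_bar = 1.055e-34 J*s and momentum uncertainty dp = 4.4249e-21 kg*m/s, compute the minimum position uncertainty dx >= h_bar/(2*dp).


dx = h_bar / (2 * dp)
= 1.055e-34 / (2 * 4.4249e-21)
= 1.055e-34 / 8.8498e-21
= 1.1921e-14 m

1.1921e-14


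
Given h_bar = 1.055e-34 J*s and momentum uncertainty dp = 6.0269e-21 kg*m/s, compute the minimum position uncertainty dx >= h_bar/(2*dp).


dx = h_bar / (2 * dp)
= 1.055e-34 / (2 * 6.0269e-21)
= 1.055e-34 / 1.2054e-20
= 8.7524e-15 m

8.7524e-15


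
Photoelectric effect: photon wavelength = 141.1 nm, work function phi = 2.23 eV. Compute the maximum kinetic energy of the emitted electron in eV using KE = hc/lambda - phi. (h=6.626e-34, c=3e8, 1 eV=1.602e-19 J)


E_photon = hc / lambda
= (6.626e-34)(3e8) / (141.1e-9)
= 1.4088e-18 J
= 8.7939 eV
KE = E_photon - phi
= 8.7939 - 2.23
= 6.5639 eV

6.5639


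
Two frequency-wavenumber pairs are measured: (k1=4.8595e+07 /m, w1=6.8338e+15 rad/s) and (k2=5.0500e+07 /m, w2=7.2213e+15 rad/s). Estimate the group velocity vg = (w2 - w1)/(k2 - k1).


vg = (w2 - w1) / (k2 - k1)
= (7.2213e+15 - 6.8338e+15) / (5.0500e+07 - 4.8595e+07)
= 3.8750e+14 / 1.9050e+06
= 2.0341e+08 m/s

2.0341e+08


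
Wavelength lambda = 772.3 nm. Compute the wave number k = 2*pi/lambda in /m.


k = 2 * pi / lambda
= 6.2832 / (772.3e-9)
= 6.2832 / 7.7230e-07
= 8.1357e+06 /m

8.1357e+06


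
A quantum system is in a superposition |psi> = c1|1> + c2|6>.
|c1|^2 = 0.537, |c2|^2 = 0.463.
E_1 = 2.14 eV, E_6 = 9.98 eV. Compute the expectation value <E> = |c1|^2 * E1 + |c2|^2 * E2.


<E> = |c1|^2 * E1 + |c2|^2 * E2
= 0.537 * 2.14 + 0.463 * 9.98
= 1.1492 + 4.6207
= 5.7699 eV

5.7699


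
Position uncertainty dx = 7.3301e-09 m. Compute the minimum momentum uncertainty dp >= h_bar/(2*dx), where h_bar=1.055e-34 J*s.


dp = h_bar / (2 * dx)
= 1.055e-34 / (2 * 7.3301e-09)
= 1.055e-34 / 1.4660e-08
= 7.1964e-27 kg*m/s

7.1964e-27


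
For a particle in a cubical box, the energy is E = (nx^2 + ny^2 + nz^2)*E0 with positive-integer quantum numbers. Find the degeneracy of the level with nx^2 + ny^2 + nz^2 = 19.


Enumerate all (nx, ny, nz) with nx^2 + ny^2 + nz^2 = 19:
(1,3,3)
(3,1,3)
(3,3,1)
Total degeneracy = 3

3


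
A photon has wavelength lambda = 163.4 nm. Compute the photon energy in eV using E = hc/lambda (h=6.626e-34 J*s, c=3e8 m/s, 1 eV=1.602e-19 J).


E = hc / lambda
= (6.626e-34)(3e8) / (163.4e-9)
= 1.9878e-25 / 1.6340e-07
= 1.2165e-18 J
Converting to eV: 1.2165e-18 / 1.602e-19
= 7.5938 eV

7.5938


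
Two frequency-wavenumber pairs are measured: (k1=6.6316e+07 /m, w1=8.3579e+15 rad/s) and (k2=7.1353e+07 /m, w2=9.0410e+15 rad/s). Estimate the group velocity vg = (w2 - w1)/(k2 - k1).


vg = (w2 - w1) / (k2 - k1)
= (9.0410e+15 - 8.3579e+15) / (7.1353e+07 - 6.6316e+07)
= 6.8310e+14 / 5.0370e+06
= 1.3562e+08 m/s

1.3562e+08


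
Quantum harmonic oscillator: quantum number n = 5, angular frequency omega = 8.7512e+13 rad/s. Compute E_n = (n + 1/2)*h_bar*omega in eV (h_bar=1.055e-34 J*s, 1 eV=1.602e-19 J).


E = (n + 1/2) * h_bar * omega
= (5 + 0.5) * 1.055e-34 * 8.7512e+13
= 5.5 * 9.2325e-21
= 5.0779e-20 J
= 0.317 eV

0.317


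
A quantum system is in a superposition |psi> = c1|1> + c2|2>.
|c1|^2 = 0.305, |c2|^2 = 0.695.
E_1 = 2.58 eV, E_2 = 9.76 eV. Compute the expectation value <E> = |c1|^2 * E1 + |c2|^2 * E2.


<E> = |c1|^2 * E1 + |c2|^2 * E2
= 0.305 * 2.58 + 0.695 * 9.76
= 0.7869 + 6.7832
= 7.5701 eV

7.5701


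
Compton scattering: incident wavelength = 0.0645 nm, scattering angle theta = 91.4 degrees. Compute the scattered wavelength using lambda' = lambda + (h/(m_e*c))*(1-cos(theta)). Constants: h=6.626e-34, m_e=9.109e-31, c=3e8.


Compton wavelength: h/(m_e*c) = 2.4247e-12 m
d_lambda = 2.4247e-12 * (1 - cos(91.4 deg))
= 2.4247e-12 * 1.024432
= 2.4839e-12 m = 0.002484 nm
lambda' = 0.0645 + 0.002484
= 0.066984 nm

0.066984


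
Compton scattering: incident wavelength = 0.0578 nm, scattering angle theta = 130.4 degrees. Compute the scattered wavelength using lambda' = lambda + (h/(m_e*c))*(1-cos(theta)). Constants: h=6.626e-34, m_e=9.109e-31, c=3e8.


Compton wavelength: h/(m_e*c) = 2.4247e-12 m
d_lambda = 2.4247e-12 * (1 - cos(130.4 deg))
= 2.4247e-12 * 1.64812
= 3.9962e-12 m = 0.003996 nm
lambda' = 0.0578 + 0.003996
= 0.061796 nm

0.061796


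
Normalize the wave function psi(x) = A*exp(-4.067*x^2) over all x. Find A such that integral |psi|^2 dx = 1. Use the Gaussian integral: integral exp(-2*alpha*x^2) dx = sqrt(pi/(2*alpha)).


integral |psi|^2 dx = A^2 * sqrt(pi/(2*alpha)) = 1
A^2 = sqrt(2*alpha/pi)
= sqrt(2 * 4.067 / pi)
= 1.609078
A = sqrt(1.609078)
= 1.2685

1.2685


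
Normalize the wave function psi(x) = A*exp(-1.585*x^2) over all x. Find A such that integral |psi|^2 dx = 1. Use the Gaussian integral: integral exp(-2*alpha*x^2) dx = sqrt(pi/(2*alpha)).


integral |psi|^2 dx = A^2 * sqrt(pi/(2*alpha)) = 1
A^2 = sqrt(2*alpha/pi)
= sqrt(2 * 1.585 / pi)
= 1.004511
A = sqrt(1.004511)
= 1.0023

1.0023


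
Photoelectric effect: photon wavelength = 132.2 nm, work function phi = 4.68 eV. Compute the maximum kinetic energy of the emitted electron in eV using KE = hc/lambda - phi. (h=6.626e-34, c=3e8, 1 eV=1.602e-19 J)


E_photon = hc / lambda
= (6.626e-34)(3e8) / (132.2e-9)
= 1.5036e-18 J
= 9.386 eV
KE = E_photon - phi
= 9.386 - 4.68
= 4.706 eV

4.706


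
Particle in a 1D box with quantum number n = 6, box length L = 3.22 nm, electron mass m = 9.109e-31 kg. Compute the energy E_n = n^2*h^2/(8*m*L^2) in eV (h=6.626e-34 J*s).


E = n^2 * h^2 / (8 * m * L^2)
= 6^2 * (6.626e-34)^2 / (8 * 9.109e-31 * (3.22e-9)^2)
= 36 * 4.3904e-67 / (8 * 9.109e-31 * 1.0368e-17)
= 2.0919e-19 J
= 1.3058 eV

1.3058


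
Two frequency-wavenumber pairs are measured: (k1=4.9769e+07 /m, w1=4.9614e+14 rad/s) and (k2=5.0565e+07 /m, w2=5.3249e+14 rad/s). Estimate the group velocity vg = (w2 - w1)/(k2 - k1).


vg = (w2 - w1) / (k2 - k1)
= (5.3249e+14 - 4.9614e+14) / (5.0565e+07 - 4.9769e+07)
= 3.6350e+13 / 7.9600e+05
= 4.5666e+07 m/s

4.5666e+07


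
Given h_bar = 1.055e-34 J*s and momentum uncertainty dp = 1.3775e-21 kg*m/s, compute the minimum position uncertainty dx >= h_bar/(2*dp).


dx = h_bar / (2 * dp)
= 1.055e-34 / (2 * 1.3775e-21)
= 1.055e-34 / 2.7550e-21
= 3.8294e-14 m

3.8294e-14


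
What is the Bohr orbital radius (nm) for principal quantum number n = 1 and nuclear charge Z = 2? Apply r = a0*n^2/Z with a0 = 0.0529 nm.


r = a0 * n^2 / Z
= 0.0529 * 1^2 / 2
= 0.0529 * 1 / 2
= 0.0265 nm

0.0265


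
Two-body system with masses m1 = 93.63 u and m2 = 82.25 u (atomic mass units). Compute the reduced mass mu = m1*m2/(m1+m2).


mu = m1 * m2 / (m1 + m2)
= 93.63 * 82.25 / (93.63 + 82.25)
= 7701.0675 / 175.88
= 43.7859 u

43.7859


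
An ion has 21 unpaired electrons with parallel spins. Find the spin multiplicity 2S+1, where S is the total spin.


Total spin S = N * (1/2) = 21 * 0.5 = 10.5
Spin multiplicity = 2S + 1
= 2 * 10.5 + 1
= 22

22


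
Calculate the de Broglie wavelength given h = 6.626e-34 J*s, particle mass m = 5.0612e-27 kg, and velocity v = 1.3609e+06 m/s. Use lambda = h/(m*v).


lambda = h / (m * v)
= 6.626e-34 / (5.0612e-27 * 1.3609e+06)
= 6.626e-34 / 6.8878e-21
= 9.6199e-14 m

9.6199e-14


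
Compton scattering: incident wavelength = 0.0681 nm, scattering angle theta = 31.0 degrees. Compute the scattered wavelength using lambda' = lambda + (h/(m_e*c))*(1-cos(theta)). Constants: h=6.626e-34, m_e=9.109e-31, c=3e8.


Compton wavelength: h/(m_e*c) = 2.4247e-12 m
d_lambda = 2.4247e-12 * (1 - cos(31.0 deg))
= 2.4247e-12 * 0.142833
= 3.4633e-13 m = 0.000346 nm
lambda' = 0.0681 + 0.000346
= 0.068446 nm

0.068446


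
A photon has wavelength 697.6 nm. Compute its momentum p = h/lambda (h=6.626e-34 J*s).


p = h / lambda
= 6.626e-34 / (697.6e-9)
= 6.626e-34 / 6.9760e-07
= 9.4983e-28 kg*m/s

9.4983e-28


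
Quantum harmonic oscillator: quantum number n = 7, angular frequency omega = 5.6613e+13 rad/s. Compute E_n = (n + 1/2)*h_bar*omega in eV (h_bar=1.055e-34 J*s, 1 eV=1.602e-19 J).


E = (n + 1/2) * h_bar * omega
= (7 + 0.5) * 1.055e-34 * 5.6613e+13
= 7.5 * 5.9727e-21
= 4.4795e-20 J
= 0.2796 eV

0.2796


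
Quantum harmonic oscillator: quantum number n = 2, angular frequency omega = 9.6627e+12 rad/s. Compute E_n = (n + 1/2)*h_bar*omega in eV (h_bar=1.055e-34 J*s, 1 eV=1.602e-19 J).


E = (n + 1/2) * h_bar * omega
= (2 + 0.5) * 1.055e-34 * 9.6627e+12
= 2.5 * 1.0194e-21
= 2.5485e-21 J
= 0.0159 eV

0.0159


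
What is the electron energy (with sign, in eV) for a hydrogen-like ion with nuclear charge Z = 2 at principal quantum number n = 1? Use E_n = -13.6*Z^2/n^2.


E_n = -13.6 * Z^2 / n^2
= -13.6 * 2^2 / 1^2
= -13.6 * 4 / 1
= -54.4 eV

-54.4


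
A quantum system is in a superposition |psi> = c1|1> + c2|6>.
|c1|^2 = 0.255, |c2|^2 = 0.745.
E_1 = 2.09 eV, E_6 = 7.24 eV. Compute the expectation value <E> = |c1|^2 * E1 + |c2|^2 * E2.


<E> = |c1|^2 * E1 + |c2|^2 * E2
= 0.255 * 2.09 + 0.745 * 7.24
= 0.5329 + 5.3938
= 5.9267 eV

5.9267


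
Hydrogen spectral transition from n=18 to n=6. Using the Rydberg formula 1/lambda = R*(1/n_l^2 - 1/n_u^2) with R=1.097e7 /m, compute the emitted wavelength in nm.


1/lambda = R * (1/n_l^2 - 1/n_u^2)
= 1.097e7 * (1/6^2 - 1/18^2)
= 1.097e7 * (0.027778 - 0.003086)
= 1.097e7 * 0.024691
= 2.7086e+05 /m
lambda = 1 / 2.7086e+05 = 3691.887 nm

3691.887


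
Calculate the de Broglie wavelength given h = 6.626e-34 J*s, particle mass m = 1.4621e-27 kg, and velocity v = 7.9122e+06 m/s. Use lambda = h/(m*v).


lambda = h / (m * v)
= 6.626e-34 / (1.4621e-27 * 7.9122e+06)
= 6.626e-34 / 1.1568e-20
= 5.7277e-14 m

5.7277e-14


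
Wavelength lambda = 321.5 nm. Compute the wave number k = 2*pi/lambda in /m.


k = 2 * pi / lambda
= 6.2832 / (321.5e-9)
= 6.2832 / 3.2150e-07
= 1.9543e+07 /m

1.9543e+07


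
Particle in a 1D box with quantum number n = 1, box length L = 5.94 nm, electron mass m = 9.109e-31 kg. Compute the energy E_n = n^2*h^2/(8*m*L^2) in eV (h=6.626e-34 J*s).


E = n^2 * h^2 / (8 * m * L^2)
= 1^2 * (6.626e-34)^2 / (8 * 9.109e-31 * (5.94e-9)^2)
= 1 * 4.3904e-67 / (8 * 9.109e-31 * 3.5284e-17)
= 1.7075e-21 J
= 0.0107 eV

0.0107


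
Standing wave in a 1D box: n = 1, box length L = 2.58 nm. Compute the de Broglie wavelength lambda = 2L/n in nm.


lambda = 2L / n
= 2 * 2.58 / 1
= 5.16 / 1
= 5.16 nm

5.16


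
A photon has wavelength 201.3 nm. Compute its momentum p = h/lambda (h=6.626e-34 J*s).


p = h / lambda
= 6.626e-34 / (201.3e-9)
= 6.626e-34 / 2.0130e-07
= 3.2916e-27 kg*m/s

3.2916e-27


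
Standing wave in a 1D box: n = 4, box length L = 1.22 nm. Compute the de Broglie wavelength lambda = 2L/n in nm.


lambda = 2L / n
= 2 * 1.22 / 4
= 2.44 / 4
= 0.61 nm

0.61


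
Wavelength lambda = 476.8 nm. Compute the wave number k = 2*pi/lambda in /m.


k = 2 * pi / lambda
= 6.2832 / (476.8e-9)
= 6.2832 / 4.7680e-07
= 1.3178e+07 /m

1.3178e+07


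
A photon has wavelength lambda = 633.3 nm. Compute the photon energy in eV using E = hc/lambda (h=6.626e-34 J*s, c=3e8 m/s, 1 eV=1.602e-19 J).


E = hc / lambda
= (6.626e-34)(3e8) / (633.3e-9)
= 1.9878e-25 / 6.3330e-07
= 3.1388e-19 J
Converting to eV: 3.1388e-19 / 1.602e-19
= 1.9593 eV

1.9593


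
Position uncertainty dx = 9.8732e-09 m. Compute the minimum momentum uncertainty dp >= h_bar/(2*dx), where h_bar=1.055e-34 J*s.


dp = h_bar / (2 * dx)
= 1.055e-34 / (2 * 9.8732e-09)
= 1.055e-34 / 1.9746e-08
= 5.3427e-27 kg*m/s

5.3427e-27


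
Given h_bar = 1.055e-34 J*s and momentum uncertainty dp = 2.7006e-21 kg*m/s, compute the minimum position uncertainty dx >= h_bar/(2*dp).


dx = h_bar / (2 * dp)
= 1.055e-34 / (2 * 2.7006e-21)
= 1.055e-34 / 5.4012e-21
= 1.9533e-14 m

1.9533e-14


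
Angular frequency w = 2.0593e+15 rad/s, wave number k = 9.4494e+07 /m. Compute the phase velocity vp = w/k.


vp = w / k
= 2.0593e+15 / 9.4494e+07
= 2.1793e+07 m/s

2.1793e+07


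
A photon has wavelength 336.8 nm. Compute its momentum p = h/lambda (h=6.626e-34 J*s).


p = h / lambda
= 6.626e-34 / (336.8e-9)
= 6.626e-34 / 3.3680e-07
= 1.9673e-27 kg*m/s

1.9673e-27


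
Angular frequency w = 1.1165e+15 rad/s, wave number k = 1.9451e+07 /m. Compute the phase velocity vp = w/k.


vp = w / k
= 1.1165e+15 / 1.9451e+07
= 5.7401e+07 m/s

5.7401e+07


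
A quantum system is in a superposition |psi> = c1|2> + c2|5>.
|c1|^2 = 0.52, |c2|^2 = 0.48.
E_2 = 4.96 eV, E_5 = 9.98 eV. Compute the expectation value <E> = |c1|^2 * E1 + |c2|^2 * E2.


<E> = |c1|^2 * E1 + |c2|^2 * E2
= 0.52 * 4.96 + 0.48 * 9.98
= 2.5792 + 4.7904
= 7.3696 eV

7.3696


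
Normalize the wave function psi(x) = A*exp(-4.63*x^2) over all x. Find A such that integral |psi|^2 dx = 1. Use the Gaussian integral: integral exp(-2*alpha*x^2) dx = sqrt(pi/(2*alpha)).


integral |psi|^2 dx = A^2 * sqrt(pi/(2*alpha)) = 1
A^2 = sqrt(2*alpha/pi)
= sqrt(2 * 4.63 / pi)
= 1.716843
A = sqrt(1.716843)
= 1.3103

1.3103


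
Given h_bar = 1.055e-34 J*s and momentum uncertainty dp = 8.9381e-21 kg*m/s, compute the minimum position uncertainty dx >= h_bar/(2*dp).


dx = h_bar / (2 * dp)
= 1.055e-34 / (2 * 8.9381e-21)
= 1.055e-34 / 1.7876e-20
= 5.9017e-15 m

5.9017e-15


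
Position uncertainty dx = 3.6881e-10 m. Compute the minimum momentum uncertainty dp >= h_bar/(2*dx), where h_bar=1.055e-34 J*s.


dp = h_bar / (2 * dx)
= 1.055e-34 / (2 * 3.6881e-10)
= 1.055e-34 / 7.3762e-10
= 1.4303e-25 kg*m/s

1.4303e-25


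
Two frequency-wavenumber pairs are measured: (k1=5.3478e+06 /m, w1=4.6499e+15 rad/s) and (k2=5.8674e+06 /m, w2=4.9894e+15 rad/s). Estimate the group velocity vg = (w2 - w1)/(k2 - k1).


vg = (w2 - w1) / (k2 - k1)
= (4.9894e+15 - 4.6499e+15) / (5.8674e+06 - 5.3478e+06)
= 3.3950e+14 / 5.1960e+05
= 6.5339e+08 m/s

6.5339e+08


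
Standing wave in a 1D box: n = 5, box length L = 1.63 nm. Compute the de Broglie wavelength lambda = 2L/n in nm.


lambda = 2L / n
= 2 * 1.63 / 5
= 3.26 / 5
= 0.652 nm

0.652


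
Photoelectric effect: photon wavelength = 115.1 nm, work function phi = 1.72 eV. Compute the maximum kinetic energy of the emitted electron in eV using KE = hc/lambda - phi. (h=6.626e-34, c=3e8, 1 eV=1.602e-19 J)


E_photon = hc / lambda
= (6.626e-34)(3e8) / (115.1e-9)
= 1.7270e-18 J
= 10.7804 eV
KE = E_photon - phi
= 10.7804 - 1.72
= 9.0604 eV

9.0604


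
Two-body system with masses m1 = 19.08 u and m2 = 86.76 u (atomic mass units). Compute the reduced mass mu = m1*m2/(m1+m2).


mu = m1 * m2 / (m1 + m2)
= 19.08 * 86.76 / (19.08 + 86.76)
= 1655.3808 / 105.84
= 15.6404 u

15.6404


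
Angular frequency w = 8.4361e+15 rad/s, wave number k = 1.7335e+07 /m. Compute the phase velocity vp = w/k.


vp = w / k
= 8.4361e+15 / 1.7335e+07
= 4.8665e+08 m/s

4.8665e+08


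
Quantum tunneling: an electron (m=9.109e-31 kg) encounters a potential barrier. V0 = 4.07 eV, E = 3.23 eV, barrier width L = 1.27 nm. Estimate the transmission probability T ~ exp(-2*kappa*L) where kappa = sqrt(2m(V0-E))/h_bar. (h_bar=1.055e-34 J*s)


V0 - E = 0.84 eV = 1.3457e-19 J
kappa = sqrt(2 * m * (V0-E)) / h_bar
= sqrt(2 * 9.109e-31 * 1.3457e-19) / 1.055e-34
= 4.6932e+09 /m
2*kappa*L = 2 * 4.6932e+09 * 1.27e-9
= 11.9207
T = exp(-11.9207) = 6.651152e-06

6.651152e-06


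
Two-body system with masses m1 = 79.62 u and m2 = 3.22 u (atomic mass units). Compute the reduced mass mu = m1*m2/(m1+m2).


mu = m1 * m2 / (m1 + m2)
= 79.62 * 3.22 / (79.62 + 3.22)
= 256.3764 / 82.84
= 3.0948 u

3.0948


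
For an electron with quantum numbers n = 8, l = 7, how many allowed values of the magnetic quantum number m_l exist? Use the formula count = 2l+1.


m_l ranges from -l to +l in integer steps
So m_l goes from -7 to +7
Count = 2l + 1 = 2*7 + 1
= 15

15


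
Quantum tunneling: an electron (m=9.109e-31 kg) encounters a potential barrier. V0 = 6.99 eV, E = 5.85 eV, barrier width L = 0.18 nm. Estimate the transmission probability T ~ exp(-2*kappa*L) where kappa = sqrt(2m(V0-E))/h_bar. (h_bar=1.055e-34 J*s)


V0 - E = 1.14 eV = 1.8263e-19 J
kappa = sqrt(2 * m * (V0-E)) / h_bar
= sqrt(2 * 9.109e-31 * 1.8263e-19) / 1.055e-34
= 5.4674e+09 /m
2*kappa*L = 2 * 5.4674e+09 * 0.18e-9
= 1.9683
T = exp(-1.9683) = 1.396987e-01

1.396987e-01


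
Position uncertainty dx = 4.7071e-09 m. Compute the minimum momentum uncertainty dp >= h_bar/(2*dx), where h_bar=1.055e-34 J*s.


dp = h_bar / (2 * dx)
= 1.055e-34 / (2 * 4.7071e-09)
= 1.055e-34 / 9.4142e-09
= 1.1206e-26 kg*m/s

1.1206e-26


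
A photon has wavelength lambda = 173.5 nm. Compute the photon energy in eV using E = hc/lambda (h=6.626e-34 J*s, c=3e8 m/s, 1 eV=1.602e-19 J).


E = hc / lambda
= (6.626e-34)(3e8) / (173.5e-9)
= 1.9878e-25 / 1.7350e-07
= 1.1457e-18 J
Converting to eV: 1.1457e-18 / 1.602e-19
= 7.1517 eV

7.1517


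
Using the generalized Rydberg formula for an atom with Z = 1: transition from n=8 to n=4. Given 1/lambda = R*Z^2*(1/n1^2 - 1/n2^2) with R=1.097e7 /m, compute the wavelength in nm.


1/lambda = R * Z^2 * (1/n1^2 - 1/n2^2)
= 1.097e7 * 1^2 * (1/4^2 - 1/8^2)
= 1.097e7 * 1 * (0.0625 - 0.015625)
= 5.1422e+05 /m
lambda = 1 / 5.1422e+05
= 1944.6977 nm

1944.6977


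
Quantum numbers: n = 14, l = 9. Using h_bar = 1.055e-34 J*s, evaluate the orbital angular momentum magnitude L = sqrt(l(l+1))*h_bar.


L = sqrt(l*(l+1)) * h_bar
= sqrt(9 * 10) * 1.055e-34
= sqrt(90) * 1.055e-34
= 9.4868 * 1.055e-34
= 1.0009e-33 J*s

1.0009e-33


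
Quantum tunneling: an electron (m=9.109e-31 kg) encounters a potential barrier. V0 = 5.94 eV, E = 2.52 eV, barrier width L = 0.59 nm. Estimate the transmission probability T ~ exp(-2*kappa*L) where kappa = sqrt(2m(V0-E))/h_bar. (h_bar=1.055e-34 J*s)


V0 - E = 3.42 eV = 5.4788e-19 J
kappa = sqrt(2 * m * (V0-E)) / h_bar
= sqrt(2 * 9.109e-31 * 5.4788e-19) / 1.055e-34
= 9.4698e+09 /m
2*kappa*L = 2 * 9.4698e+09 * 0.59e-9
= 11.1744
T = exp(-11.1744) = 1.402878e-05

1.402878e-05


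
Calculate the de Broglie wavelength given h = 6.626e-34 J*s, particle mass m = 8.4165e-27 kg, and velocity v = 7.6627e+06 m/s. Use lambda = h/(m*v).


lambda = h / (m * v)
= 6.626e-34 / (8.4165e-27 * 7.6627e+06)
= 6.626e-34 / 6.4493e-20
= 1.0274e-14 m

1.0274e-14


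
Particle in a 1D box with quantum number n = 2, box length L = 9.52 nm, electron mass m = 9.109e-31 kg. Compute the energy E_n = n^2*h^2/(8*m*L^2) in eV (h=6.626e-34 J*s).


E = n^2 * h^2 / (8 * m * L^2)
= 2^2 * (6.626e-34)^2 / (8 * 9.109e-31 * (9.52e-9)^2)
= 4 * 4.3904e-67 / (8 * 9.109e-31 * 9.0630e-17)
= 2.6591e-21 J
= 0.0166 eV

0.0166


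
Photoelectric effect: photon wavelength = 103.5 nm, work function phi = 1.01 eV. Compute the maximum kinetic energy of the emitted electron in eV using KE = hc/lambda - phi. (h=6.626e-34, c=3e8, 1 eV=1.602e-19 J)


E_photon = hc / lambda
= (6.626e-34)(3e8) / (103.5e-9)
= 1.9206e-18 J
= 11.9886 eV
KE = E_photon - phi
= 11.9886 - 1.01
= 10.9786 eV

10.9786


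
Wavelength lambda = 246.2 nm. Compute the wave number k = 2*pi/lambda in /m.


k = 2 * pi / lambda
= 6.2832 / (246.2e-9)
= 6.2832 / 2.4620e-07
= 2.5521e+07 /m

2.5521e+07


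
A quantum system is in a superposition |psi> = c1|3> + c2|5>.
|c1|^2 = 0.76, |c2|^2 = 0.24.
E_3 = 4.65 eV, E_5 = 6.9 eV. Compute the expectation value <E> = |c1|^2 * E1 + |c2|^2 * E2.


<E> = |c1|^2 * E1 + |c2|^2 * E2
= 0.76 * 4.65 + 0.24 * 6.9
= 3.534 + 1.656
= 5.19 eV

5.19


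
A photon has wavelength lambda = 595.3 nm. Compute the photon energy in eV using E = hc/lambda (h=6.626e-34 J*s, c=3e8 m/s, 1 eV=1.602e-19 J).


E = hc / lambda
= (6.626e-34)(3e8) / (595.3e-9)
= 1.9878e-25 / 5.9530e-07
= 3.3392e-19 J
Converting to eV: 3.3392e-19 / 1.602e-19
= 2.0844 eV

2.0844


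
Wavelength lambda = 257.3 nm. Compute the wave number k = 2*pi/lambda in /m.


k = 2 * pi / lambda
= 6.2832 / (257.3e-9)
= 6.2832 / 2.5730e-07
= 2.4420e+07 /m

2.4420e+07


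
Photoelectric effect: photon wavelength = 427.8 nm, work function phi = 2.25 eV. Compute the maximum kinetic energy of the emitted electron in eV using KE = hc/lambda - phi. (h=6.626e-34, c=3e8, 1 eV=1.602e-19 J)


E_photon = hc / lambda
= (6.626e-34)(3e8) / (427.8e-9)
= 4.6466e-19 J
= 2.9005 eV
KE = E_photon - phi
= 2.9005 - 2.25
= 0.6505 eV

0.6505


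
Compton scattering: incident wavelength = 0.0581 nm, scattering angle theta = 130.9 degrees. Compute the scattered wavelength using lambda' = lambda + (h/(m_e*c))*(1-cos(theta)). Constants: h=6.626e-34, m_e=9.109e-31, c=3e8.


Compton wavelength: h/(m_e*c) = 2.4247e-12 m
d_lambda = 2.4247e-12 * (1 - cos(130.9 deg))
= 2.4247e-12 * 1.654741
= 4.0123e-12 m = 0.004012 nm
lambda' = 0.0581 + 0.004012
= 0.062112 nm

0.062112


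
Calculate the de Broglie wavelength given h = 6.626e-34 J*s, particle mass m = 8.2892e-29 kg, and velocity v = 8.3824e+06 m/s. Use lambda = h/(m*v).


lambda = h / (m * v)
= 6.626e-34 / (8.2892e-29 * 8.3824e+06)
= 6.626e-34 / 6.9483e-22
= 9.5361e-13 m

9.5361e-13


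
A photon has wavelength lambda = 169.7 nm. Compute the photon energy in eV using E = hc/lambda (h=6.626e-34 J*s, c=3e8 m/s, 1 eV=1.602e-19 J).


E = hc / lambda
= (6.626e-34)(3e8) / (169.7e-9)
= 1.9878e-25 / 1.6970e-07
= 1.1714e-18 J
Converting to eV: 1.1714e-18 / 1.602e-19
= 7.3119 eV

7.3119


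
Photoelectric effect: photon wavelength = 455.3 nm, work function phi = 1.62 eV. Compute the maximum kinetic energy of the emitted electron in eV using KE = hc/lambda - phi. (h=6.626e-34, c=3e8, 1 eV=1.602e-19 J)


E_photon = hc / lambda
= (6.626e-34)(3e8) / (455.3e-9)
= 4.3659e-19 J
= 2.7253 eV
KE = E_photon - phi
= 2.7253 - 1.62
= 1.1053 eV

1.1053


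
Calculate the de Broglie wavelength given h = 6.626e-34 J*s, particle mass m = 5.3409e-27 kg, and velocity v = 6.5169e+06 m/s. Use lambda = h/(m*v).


lambda = h / (m * v)
= 6.626e-34 / (5.3409e-27 * 6.5169e+06)
= 6.626e-34 / 3.4806e-20
= 1.9037e-14 m

1.9037e-14


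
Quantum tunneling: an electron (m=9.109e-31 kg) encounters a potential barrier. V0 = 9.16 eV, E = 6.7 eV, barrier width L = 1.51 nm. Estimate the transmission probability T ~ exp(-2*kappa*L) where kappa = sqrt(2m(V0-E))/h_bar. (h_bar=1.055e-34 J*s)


V0 - E = 2.46 eV = 3.9409e-19 J
kappa = sqrt(2 * m * (V0-E)) / h_bar
= sqrt(2 * 9.109e-31 * 3.9409e-19) / 1.055e-34
= 8.0315e+09 /m
2*kappa*L = 2 * 8.0315e+09 * 1.51e-9
= 24.2551
T = exp(-24.2551) = 2.925028e-11

2.925028e-11


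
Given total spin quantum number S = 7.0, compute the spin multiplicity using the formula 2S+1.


Spin multiplicity = 2S + 1
= 2 * 7.0 + 1
= 14.0 + 1
= 15

15


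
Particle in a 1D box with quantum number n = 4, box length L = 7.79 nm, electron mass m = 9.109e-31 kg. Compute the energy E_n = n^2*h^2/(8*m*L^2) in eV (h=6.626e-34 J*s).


E = n^2 * h^2 / (8 * m * L^2)
= 4^2 * (6.626e-34)^2 / (8 * 9.109e-31 * (7.79e-9)^2)
= 16 * 4.3904e-67 / (8 * 9.109e-31 * 6.0684e-17)
= 1.5885e-20 J
= 0.0992 eV

0.0992


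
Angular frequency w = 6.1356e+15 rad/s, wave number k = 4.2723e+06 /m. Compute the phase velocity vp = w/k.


vp = w / k
= 6.1356e+15 / 4.2723e+06
= 1.4361e+09 m/s

1.4361e+09


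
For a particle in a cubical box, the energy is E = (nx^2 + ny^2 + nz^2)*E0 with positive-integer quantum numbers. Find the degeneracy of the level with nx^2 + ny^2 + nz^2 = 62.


Enumerate all (nx, ny, nz) with nx^2 + ny^2 + nz^2 = 62:
(1,5,6)
(1,6,5)
(2,3,7)
(2,7,3)
(3,2,7)
(3,7,2)
(5,1,6)
(5,6,1)
(6,1,5)
(6,5,1)
(7,2,3)
(7,3,2)
Total degeneracy = 12

12


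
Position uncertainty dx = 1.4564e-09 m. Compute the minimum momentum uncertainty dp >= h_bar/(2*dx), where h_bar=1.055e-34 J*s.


dp = h_bar / (2 * dx)
= 1.055e-34 / (2 * 1.4564e-09)
= 1.055e-34 / 2.9128e-09
= 3.6219e-26 kg*m/s

3.6219e-26


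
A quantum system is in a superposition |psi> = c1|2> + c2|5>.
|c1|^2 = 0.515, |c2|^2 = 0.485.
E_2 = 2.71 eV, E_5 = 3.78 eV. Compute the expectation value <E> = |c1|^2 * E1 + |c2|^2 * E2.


<E> = |c1|^2 * E1 + |c2|^2 * E2
= 0.515 * 2.71 + 0.485 * 3.78
= 1.3957 + 1.8333
= 3.229 eV

3.229


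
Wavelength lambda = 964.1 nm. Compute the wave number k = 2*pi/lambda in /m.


k = 2 * pi / lambda
= 6.2832 / (964.1e-9)
= 6.2832 / 9.6410e-07
= 6.5172e+06 /m

6.5172e+06


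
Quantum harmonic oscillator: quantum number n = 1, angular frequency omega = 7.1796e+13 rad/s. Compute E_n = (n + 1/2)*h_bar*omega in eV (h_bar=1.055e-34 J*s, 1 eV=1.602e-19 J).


E = (n + 1/2) * h_bar * omega
= (1 + 0.5) * 1.055e-34 * 7.1796e+13
= 1.5 * 7.5745e-21
= 1.1362e-20 J
= 0.0709 eV

0.0709


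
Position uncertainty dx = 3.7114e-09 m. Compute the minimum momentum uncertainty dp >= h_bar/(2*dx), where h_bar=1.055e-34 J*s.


dp = h_bar / (2 * dx)
= 1.055e-34 / (2 * 3.7114e-09)
= 1.055e-34 / 7.4228e-09
= 1.4213e-26 kg*m/s

1.4213e-26


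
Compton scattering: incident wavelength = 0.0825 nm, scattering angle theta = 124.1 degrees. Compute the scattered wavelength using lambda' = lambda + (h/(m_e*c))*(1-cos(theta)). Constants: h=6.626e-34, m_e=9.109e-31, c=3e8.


Compton wavelength: h/(m_e*c) = 2.4247e-12 m
d_lambda = 2.4247e-12 * (1 - cos(124.1 deg))
= 2.4247e-12 * 1.560639
= 3.7841e-12 m = 0.003784 nm
lambda' = 0.0825 + 0.003784
= 0.086284 nm

0.086284


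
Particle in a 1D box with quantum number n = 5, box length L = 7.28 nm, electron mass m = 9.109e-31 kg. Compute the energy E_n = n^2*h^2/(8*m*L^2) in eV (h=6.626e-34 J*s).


E = n^2 * h^2 / (8 * m * L^2)
= 5^2 * (6.626e-34)^2 / (8 * 9.109e-31 * (7.28e-9)^2)
= 25 * 4.3904e-67 / (8 * 9.109e-31 * 5.2998e-17)
= 2.8420e-20 J
= 0.1774 eV

0.1774


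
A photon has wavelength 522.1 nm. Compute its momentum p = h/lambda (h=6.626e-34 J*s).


p = h / lambda
= 6.626e-34 / (522.1e-9)
= 6.626e-34 / 5.2210e-07
= 1.2691e-27 kg*m/s

1.2691e-27


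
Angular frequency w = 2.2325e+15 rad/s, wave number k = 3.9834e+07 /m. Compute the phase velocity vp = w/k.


vp = w / k
= 2.2325e+15 / 3.9834e+07
= 5.6045e+07 m/s

5.6045e+07


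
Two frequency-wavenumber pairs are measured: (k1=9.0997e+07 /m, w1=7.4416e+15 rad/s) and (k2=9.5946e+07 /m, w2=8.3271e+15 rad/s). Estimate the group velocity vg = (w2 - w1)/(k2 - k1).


vg = (w2 - w1) / (k2 - k1)
= (8.3271e+15 - 7.4416e+15) / (9.5946e+07 - 9.0997e+07)
= 8.8550e+14 / 4.9490e+06
= 1.7893e+08 m/s

1.7893e+08


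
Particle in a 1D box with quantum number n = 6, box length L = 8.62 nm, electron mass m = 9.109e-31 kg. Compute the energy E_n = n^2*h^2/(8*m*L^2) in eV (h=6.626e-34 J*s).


E = n^2 * h^2 / (8 * m * L^2)
= 6^2 * (6.626e-34)^2 / (8 * 9.109e-31 * (8.62e-9)^2)
= 36 * 4.3904e-67 / (8 * 9.109e-31 * 7.4304e-17)
= 2.9190e-20 J
= 0.1822 eV

0.1822


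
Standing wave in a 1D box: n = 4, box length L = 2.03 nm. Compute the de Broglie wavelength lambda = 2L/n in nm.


lambda = 2L / n
= 2 * 2.03 / 4
= 4.06 / 4
= 1.015 nm

1.015


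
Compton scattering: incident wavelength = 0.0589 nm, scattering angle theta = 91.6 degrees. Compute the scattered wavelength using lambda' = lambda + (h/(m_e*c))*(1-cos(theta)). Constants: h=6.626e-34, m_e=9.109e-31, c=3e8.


Compton wavelength: h/(m_e*c) = 2.4247e-12 m
d_lambda = 2.4247e-12 * (1 - cos(91.6 deg))
= 2.4247e-12 * 1.027922
= 2.4924e-12 m = 0.002492 nm
lambda' = 0.0589 + 0.002492
= 0.061392 nm

0.061392


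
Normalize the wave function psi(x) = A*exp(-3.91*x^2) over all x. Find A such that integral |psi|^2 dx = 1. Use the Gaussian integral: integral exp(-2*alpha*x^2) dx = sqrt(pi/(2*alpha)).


integral |psi|^2 dx = A^2 * sqrt(pi/(2*alpha)) = 1
A^2 = sqrt(2*alpha/pi)
= sqrt(2 * 3.91 / pi)
= 1.577715
A = sqrt(1.577715)
= 1.2561

1.2561


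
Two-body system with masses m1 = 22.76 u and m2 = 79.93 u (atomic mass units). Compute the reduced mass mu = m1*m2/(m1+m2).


mu = m1 * m2 / (m1 + m2)
= 22.76 * 79.93 / (22.76 + 79.93)
= 1819.2068 / 102.69
= 17.7155 u

17.7155


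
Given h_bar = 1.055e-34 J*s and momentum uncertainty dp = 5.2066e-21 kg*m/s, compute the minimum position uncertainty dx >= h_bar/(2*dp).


dx = h_bar / (2 * dp)
= 1.055e-34 / (2 * 5.2066e-21)
= 1.055e-34 / 1.0413e-20
= 1.0131e-14 m

1.0131e-14


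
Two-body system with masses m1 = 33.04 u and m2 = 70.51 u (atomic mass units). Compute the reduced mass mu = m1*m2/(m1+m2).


mu = m1 * m2 / (m1 + m2)
= 33.04 * 70.51 / (33.04 + 70.51)
= 2329.6504 / 103.55
= 22.4978 u

22.4978


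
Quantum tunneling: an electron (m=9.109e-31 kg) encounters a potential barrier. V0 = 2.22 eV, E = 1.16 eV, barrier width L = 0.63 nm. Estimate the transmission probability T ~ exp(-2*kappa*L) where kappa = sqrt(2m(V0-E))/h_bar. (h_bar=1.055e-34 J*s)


V0 - E = 1.06 eV = 1.6981e-19 J
kappa = sqrt(2 * m * (V0-E)) / h_bar
= sqrt(2 * 9.109e-31 * 1.6981e-19) / 1.055e-34
= 5.2721e+09 /m
2*kappa*L = 2 * 5.2721e+09 * 0.63e-9
= 6.6428
T = exp(-6.6428) = 1.303344e-03

1.303344e-03


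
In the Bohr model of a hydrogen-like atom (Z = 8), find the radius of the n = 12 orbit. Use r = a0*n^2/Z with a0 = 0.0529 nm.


r = a0 * n^2 / Z
= 0.0529 * 12^2 / 8
= 0.0529 * 144 / 8
= 0.9522 nm

0.9522


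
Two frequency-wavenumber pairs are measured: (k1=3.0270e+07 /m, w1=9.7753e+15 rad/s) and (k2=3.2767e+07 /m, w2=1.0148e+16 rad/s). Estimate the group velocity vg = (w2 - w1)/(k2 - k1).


vg = (w2 - w1) / (k2 - k1)
= (1.0148e+16 - 9.7753e+15) / (3.2767e+07 - 3.0270e+07)
= 3.7270e+14 / 2.4970e+06
= 1.4926e+08 m/s

1.4926e+08


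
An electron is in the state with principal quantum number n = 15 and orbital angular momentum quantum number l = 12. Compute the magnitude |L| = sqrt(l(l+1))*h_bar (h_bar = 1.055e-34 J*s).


L = sqrt(l*(l+1)) * h_bar
= sqrt(12 * 13) * 1.055e-34
= sqrt(156) * 1.055e-34
= 12.49 * 1.055e-34
= 1.3177e-33 J*s

1.3177e-33


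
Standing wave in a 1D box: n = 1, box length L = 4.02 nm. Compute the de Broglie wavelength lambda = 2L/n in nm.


lambda = 2L / n
= 2 * 4.02 / 1
= 8.04 / 1
= 8.04 nm

8.04


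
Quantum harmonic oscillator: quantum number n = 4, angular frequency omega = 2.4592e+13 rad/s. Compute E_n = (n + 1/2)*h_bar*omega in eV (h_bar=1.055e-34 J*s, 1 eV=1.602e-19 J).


E = (n + 1/2) * h_bar * omega
= (4 + 0.5) * 1.055e-34 * 2.4592e+13
= 4.5 * 2.5945e-21
= 1.1675e-20 J
= 0.0729 eV

0.0729


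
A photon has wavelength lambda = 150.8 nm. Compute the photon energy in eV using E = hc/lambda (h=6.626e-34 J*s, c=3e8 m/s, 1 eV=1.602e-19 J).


E = hc / lambda
= (6.626e-34)(3e8) / (150.8e-9)
= 1.9878e-25 / 1.5080e-07
= 1.3182e-18 J
Converting to eV: 1.3182e-18 / 1.602e-19
= 8.2283 eV

8.2283


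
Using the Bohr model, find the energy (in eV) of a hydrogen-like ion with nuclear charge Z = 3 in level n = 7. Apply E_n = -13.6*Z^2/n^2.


E_n = -13.6 * Z^2 / n^2
= -13.6 * 3^2 / 7^2
= -13.6 * 9 / 49
= -2.498 eV

-2.498


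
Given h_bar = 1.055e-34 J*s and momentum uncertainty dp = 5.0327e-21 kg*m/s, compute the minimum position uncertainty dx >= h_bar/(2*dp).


dx = h_bar / (2 * dp)
= 1.055e-34 / (2 * 5.0327e-21)
= 1.055e-34 / 1.0065e-20
= 1.0481e-14 m

1.0481e-14


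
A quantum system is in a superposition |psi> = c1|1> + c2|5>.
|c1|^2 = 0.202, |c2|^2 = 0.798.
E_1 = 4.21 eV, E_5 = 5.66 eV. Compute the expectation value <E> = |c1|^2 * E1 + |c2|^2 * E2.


<E> = |c1|^2 * E1 + |c2|^2 * E2
= 0.202 * 4.21 + 0.798 * 5.66
= 0.8504 + 4.5167
= 5.3671 eV

5.3671


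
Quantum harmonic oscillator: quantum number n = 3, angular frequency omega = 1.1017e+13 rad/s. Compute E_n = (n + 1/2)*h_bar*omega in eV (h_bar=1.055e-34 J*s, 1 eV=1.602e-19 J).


E = (n + 1/2) * h_bar * omega
= (3 + 0.5) * 1.055e-34 * 1.1017e+13
= 3.5 * 1.1623e-21
= 4.0680e-21 J
= 0.0254 eV

0.0254


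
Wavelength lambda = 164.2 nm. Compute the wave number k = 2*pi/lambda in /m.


k = 2 * pi / lambda
= 6.2832 / (164.2e-9)
= 6.2832 / 1.6420e-07
= 3.8265e+07 /m

3.8265e+07


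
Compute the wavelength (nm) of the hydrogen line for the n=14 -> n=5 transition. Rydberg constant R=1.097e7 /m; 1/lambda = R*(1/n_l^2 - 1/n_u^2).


1/lambda = R * (1/n_l^2 - 1/n_u^2)
= 1.097e7 * (1/5^2 - 1/14^2)
= 1.097e7 * (0.04 - 0.005102)
= 1.097e7 * 0.034898
= 3.8283e+05 /m
lambda = 1 / 3.8283e+05 = 2612.1213 nm

2612.1213


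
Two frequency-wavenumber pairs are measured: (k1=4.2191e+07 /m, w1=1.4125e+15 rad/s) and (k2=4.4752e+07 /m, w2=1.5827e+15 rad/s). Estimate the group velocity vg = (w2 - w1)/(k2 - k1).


vg = (w2 - w1) / (k2 - k1)
= (1.5827e+15 - 1.4125e+15) / (4.4752e+07 - 4.2191e+07)
= 1.7020e+14 / 2.5610e+06
= 6.6458e+07 m/s

6.6458e+07


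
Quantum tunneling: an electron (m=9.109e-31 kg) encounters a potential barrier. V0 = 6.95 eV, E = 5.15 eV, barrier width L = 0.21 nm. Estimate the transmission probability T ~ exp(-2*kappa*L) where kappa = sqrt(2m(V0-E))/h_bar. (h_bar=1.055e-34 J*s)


V0 - E = 1.8 eV = 2.8836e-19 J
kappa = sqrt(2 * m * (V0-E)) / h_bar
= sqrt(2 * 9.109e-31 * 2.8836e-19) / 1.055e-34
= 6.8701e+09 /m
2*kappa*L = 2 * 6.8701e+09 * 0.21e-9
= 2.8855
T = exp(-2.8855) = 5.582924e-02

5.582924e-02


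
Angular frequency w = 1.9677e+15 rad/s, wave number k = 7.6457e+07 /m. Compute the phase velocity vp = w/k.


vp = w / k
= 1.9677e+15 / 7.6457e+07
= 2.5736e+07 m/s

2.5736e+07


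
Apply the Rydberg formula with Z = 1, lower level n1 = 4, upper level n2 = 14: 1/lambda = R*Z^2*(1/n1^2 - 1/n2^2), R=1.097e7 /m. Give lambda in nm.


1/lambda = R * Z^2 * (1/n1^2 - 1/n2^2)
= 1.097e7 * 1^2 * (1/4^2 - 1/14^2)
= 1.097e7 * 1 * (0.0625 - 0.005102)
= 6.2966e+05 /m
lambda = 1 / 6.2966e+05
= 1588.1698 nm

1588.1698


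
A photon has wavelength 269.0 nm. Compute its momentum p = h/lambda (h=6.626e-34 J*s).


p = h / lambda
= 6.626e-34 / (269.0e-9)
= 6.626e-34 / 2.6900e-07
= 2.4632e-27 kg*m/s

2.4632e-27


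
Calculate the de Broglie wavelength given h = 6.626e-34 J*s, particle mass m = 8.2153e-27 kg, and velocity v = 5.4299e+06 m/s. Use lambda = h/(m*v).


lambda = h / (m * v)
= 6.626e-34 / (8.2153e-27 * 5.4299e+06)
= 6.626e-34 / 4.4608e-20
= 1.4854e-14 m

1.4854e-14


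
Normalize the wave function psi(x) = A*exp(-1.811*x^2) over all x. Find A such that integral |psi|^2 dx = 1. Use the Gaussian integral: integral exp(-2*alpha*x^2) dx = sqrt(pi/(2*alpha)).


integral |psi|^2 dx = A^2 * sqrt(pi/(2*alpha)) = 1
A^2 = sqrt(2*alpha/pi)
= sqrt(2 * 1.811 / pi)
= 1.07374
A = sqrt(1.07374)
= 1.0362

1.0362


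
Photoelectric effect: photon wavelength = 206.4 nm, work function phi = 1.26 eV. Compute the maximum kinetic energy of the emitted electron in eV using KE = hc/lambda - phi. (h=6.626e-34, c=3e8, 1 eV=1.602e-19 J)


E_photon = hc / lambda
= (6.626e-34)(3e8) / (206.4e-9)
= 9.6308e-19 J
= 6.0117 eV
KE = E_photon - phi
= 6.0117 - 1.26
= 4.7517 eV

4.7517


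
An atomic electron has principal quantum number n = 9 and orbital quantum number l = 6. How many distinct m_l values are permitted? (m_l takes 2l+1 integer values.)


m_l ranges from -l to +l in integer steps
So m_l goes from -6 to +6
Count = 2l + 1 = 2*6 + 1
= 13

13


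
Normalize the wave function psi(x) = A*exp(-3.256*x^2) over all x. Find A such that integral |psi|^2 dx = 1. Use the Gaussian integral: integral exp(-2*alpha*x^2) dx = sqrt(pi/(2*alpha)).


integral |psi|^2 dx = A^2 * sqrt(pi/(2*alpha)) = 1
A^2 = sqrt(2*alpha/pi)
= sqrt(2 * 3.256 / pi)
= 1.439734
A = sqrt(1.439734)
= 1.1999

1.1999


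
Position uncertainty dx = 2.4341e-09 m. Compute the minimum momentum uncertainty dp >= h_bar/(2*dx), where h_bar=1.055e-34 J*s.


dp = h_bar / (2 * dx)
= 1.055e-34 / (2 * 2.4341e-09)
= 1.055e-34 / 4.8682e-09
= 2.1671e-26 kg*m/s

2.1671e-26


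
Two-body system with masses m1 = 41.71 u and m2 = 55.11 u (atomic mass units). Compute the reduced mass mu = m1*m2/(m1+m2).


mu = m1 * m2 / (m1 + m2)
= 41.71 * 55.11 / (41.71 + 55.11)
= 2298.6381 / 96.82
= 23.7414 u

23.7414


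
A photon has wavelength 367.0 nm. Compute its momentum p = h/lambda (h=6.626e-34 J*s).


p = h / lambda
= 6.626e-34 / (367.0e-9)
= 6.626e-34 / 3.6700e-07
= 1.8054e-27 kg*m/s

1.8054e-27


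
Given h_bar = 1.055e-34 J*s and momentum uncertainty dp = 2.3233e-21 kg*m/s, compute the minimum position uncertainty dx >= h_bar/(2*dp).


dx = h_bar / (2 * dp)
= 1.055e-34 / (2 * 2.3233e-21)
= 1.055e-34 / 4.6466e-21
= 2.2705e-14 m

2.2705e-14


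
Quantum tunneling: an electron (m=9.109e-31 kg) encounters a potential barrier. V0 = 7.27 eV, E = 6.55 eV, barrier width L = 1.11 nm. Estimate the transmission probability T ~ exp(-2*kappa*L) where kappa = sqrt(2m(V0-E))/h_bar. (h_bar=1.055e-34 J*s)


V0 - E = 0.72 eV = 1.1534e-19 J
kappa = sqrt(2 * m * (V0-E)) / h_bar
= sqrt(2 * 9.109e-31 * 1.1534e-19) / 1.055e-34
= 4.3451e+09 /m
2*kappa*L = 2 * 4.3451e+09 * 1.11e-9
= 9.646
T = exp(-9.646) = 6.468219e-05

6.468219e-05


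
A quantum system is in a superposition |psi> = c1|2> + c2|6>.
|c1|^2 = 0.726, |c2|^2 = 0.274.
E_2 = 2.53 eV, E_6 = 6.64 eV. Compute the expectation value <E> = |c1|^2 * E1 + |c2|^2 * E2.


<E> = |c1|^2 * E1 + |c2|^2 * E2
= 0.726 * 2.53 + 0.274 * 6.64
= 1.8368 + 1.8194
= 3.6561 eV

3.6561


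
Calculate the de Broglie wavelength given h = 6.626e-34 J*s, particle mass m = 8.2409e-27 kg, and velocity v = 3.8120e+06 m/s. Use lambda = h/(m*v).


lambda = h / (m * v)
= 6.626e-34 / (8.2409e-27 * 3.8120e+06)
= 6.626e-34 / 3.1414e-20
= 2.1092e-14 m

2.1092e-14


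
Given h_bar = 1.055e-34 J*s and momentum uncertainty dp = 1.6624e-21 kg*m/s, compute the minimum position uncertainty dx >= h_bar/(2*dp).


dx = h_bar / (2 * dp)
= 1.055e-34 / (2 * 1.6624e-21)
= 1.055e-34 / 3.3248e-21
= 3.1731e-14 m

3.1731e-14


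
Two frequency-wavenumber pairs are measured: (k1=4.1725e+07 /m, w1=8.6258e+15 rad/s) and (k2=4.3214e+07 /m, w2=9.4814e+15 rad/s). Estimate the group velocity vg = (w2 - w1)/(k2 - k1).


vg = (w2 - w1) / (k2 - k1)
= (9.4814e+15 - 8.6258e+15) / (4.3214e+07 - 4.1725e+07)
= 8.5560e+14 / 1.4890e+06
= 5.7461e+08 m/s

5.7461e+08
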